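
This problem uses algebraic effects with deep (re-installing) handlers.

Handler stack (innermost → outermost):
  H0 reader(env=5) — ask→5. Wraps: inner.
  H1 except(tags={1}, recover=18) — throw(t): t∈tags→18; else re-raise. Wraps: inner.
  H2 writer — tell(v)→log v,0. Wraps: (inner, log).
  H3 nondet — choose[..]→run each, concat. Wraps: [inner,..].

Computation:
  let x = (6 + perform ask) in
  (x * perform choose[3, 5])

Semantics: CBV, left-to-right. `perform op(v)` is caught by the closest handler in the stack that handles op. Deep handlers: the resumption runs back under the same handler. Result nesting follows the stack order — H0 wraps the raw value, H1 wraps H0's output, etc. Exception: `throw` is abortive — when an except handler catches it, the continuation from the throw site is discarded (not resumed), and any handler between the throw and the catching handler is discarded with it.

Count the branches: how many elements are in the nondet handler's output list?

Step-by-step:
ask @ H0 ⇒ 5
choose[3, 5] @ H3
  branch[0] choose=3:
    H0 returns 33
    H1 returns 33
    H2 returns (33, ())
    H3 returns [(33, ())]
  branch[1] choose=5:
    H0 returns 55
    H1 returns 55
    H2 returns (55, ())
    H3 returns [(55, ())]
= [(33, ()), (55, ())]

Answer: 2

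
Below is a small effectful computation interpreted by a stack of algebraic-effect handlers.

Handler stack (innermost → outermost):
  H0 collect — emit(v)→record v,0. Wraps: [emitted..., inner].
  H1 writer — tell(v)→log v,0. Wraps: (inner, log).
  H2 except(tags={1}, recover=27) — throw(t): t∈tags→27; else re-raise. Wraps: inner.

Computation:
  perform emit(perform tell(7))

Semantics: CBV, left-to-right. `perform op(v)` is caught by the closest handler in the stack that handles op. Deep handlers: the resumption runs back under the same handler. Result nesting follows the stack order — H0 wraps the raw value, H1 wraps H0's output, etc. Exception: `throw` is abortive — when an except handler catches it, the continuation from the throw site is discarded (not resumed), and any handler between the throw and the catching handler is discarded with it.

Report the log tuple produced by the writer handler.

Evaluation trace:
tell(7) @ H1 ⇒ log+=7
emit(0) @ H0 ⇒ out+=0
H0 returns [0, 0]
H1 returns ([0, 0], (7))
H2 returns ([0, 0], (7))
= ([0, 0], (7))

Answer: (7)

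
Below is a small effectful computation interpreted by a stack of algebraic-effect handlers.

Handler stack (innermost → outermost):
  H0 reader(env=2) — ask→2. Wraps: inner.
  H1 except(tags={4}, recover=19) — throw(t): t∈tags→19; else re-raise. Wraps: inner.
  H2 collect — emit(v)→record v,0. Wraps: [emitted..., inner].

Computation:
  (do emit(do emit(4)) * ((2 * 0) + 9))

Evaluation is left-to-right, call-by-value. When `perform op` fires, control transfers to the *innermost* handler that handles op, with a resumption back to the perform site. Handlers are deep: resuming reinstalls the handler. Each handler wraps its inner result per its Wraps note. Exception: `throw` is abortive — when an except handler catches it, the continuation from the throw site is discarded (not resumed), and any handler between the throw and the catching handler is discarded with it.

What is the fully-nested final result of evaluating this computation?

Answer: [4, 0, 0]

Step-by-step:
emit(4) @ H2 ⇒ out+=4
emit(0) @ H2 ⇒ out+=0
H0 returns 0
H1 returns 0
H2 returns [4, 0, 0]
= [4, 0, 0]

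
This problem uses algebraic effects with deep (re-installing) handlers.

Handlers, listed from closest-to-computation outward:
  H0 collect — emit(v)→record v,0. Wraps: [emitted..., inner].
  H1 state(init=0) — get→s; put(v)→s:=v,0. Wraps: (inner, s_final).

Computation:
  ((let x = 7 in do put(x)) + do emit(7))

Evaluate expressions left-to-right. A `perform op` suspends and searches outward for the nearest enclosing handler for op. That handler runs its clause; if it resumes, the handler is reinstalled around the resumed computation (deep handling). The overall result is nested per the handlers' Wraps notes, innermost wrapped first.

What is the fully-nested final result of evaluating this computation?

Answer: ([7, 0], 7)

Evaluation trace:
put(7) @ H1 ⇒ s:=7
emit(7) @ H0 ⇒ out+=7
H0 returns [7, 0]
H1 returns ([7, 0], 7)
= ([7, 0], 7)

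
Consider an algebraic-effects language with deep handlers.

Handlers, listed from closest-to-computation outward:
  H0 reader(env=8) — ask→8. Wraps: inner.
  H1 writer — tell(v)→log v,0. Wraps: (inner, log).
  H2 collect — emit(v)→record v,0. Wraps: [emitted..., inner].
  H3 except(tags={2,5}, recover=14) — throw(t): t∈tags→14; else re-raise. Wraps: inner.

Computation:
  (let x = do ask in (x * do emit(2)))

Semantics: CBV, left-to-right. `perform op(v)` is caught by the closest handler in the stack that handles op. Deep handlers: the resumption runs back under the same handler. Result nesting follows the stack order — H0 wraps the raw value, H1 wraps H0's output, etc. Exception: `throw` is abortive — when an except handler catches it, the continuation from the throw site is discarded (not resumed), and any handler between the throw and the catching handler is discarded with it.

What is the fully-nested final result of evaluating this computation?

Step-by-step:
ask @ H0 ⇒ 8
emit(2) @ H2 ⇒ out+=2
H0 returns 0
H1 returns (0, ())
H2 returns [2, (0, ())]
H3 returns [2, (0, ())]
= [2, (0, ())]

Answer: [2, (0, ())]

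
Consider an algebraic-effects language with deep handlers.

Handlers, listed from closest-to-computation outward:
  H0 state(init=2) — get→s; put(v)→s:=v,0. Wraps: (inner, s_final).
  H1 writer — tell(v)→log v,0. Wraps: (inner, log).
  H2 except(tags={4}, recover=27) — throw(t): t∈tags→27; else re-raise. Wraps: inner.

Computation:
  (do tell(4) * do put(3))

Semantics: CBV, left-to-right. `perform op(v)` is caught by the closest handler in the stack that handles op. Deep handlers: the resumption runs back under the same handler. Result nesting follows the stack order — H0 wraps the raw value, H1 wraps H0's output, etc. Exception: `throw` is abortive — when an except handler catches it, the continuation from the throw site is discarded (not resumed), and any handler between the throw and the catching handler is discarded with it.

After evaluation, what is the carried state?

Working:
tell(4) @ H1 ⇒ log+=4
put(3) @ H0 ⇒ s:=3
H0 returns (0, 3)
H1 returns ((0, 3), (4))
H2 returns ((0, 3), (4))
= ((0, 3), (4))

Answer: 3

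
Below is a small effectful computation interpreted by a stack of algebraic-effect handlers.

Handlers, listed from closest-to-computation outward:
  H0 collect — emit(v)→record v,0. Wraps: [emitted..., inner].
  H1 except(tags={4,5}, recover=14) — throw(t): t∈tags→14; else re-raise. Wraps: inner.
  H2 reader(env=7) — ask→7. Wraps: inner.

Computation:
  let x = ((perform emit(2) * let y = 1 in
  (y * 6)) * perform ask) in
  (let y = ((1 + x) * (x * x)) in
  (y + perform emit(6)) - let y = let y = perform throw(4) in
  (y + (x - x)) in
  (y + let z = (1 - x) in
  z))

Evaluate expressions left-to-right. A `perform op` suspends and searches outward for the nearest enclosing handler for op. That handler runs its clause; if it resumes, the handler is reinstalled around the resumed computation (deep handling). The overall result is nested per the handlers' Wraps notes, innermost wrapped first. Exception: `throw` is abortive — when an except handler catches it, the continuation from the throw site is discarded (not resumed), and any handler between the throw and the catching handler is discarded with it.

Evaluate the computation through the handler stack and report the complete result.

Working:
emit(2) @ H0 ⇒ out+=2
ask @ H2 ⇒ 7
emit(6) @ H0 ⇒ out+=6
throw(4) @ H1 caught ⇒ 14
H2 returns 14
= 14

Answer: 14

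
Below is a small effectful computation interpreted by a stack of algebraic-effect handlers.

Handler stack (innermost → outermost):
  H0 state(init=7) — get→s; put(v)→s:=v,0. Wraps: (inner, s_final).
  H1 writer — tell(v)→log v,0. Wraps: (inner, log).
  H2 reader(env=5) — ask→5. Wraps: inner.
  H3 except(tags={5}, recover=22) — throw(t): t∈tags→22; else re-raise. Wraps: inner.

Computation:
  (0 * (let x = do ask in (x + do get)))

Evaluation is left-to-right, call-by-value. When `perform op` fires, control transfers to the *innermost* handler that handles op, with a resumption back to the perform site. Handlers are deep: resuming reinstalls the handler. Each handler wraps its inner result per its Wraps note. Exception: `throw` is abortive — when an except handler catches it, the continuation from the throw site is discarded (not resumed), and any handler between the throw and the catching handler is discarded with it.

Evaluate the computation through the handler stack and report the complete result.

Working:
ask @ H2 ⇒ 5
get @ H0 ⇒ 7
H0 returns (0, 7)
H1 returns ((0, 7), ())
H2 returns ((0, 7), ())
H3 returns ((0, 7), ())
= ((0, 7), ())

Answer: ((0, 7), ())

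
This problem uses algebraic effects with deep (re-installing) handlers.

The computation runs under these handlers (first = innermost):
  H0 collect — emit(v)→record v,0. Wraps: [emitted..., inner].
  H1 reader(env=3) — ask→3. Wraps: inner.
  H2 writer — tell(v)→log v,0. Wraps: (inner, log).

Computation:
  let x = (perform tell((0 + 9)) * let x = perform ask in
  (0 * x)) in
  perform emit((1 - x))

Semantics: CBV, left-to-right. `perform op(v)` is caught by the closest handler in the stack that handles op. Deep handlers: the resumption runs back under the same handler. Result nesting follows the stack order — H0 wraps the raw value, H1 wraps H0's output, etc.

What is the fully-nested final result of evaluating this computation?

Answer: ([1, 0], (9))

Working:
tell(9) @ H2 ⇒ log+=9
ask @ H1 ⇒ 3
emit(1) @ H0 ⇒ out+=1
H0 returns [1, 0]
H1 returns [1, 0]
H2 returns ([1, 0], (9))
= ([1, 0], (9))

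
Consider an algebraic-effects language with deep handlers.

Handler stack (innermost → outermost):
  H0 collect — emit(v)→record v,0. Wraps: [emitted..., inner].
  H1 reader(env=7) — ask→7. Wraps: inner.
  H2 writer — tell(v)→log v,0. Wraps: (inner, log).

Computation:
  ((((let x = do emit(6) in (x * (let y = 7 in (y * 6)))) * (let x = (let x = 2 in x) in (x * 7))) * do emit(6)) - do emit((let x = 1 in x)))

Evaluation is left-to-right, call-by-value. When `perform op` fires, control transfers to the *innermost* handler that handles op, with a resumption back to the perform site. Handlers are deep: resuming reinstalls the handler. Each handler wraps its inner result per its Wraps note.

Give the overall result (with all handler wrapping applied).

Step-by-step:
emit(6) @ H0 ⇒ out+=6
emit(6) @ H0 ⇒ out+=6
emit(1) @ H0 ⇒ out+=1
H0 returns [6, 6, 1, 0]
H1 returns [6, 6, 1, 0]
H2 returns ([6, 6, 1, 0], ())
= ([6, 6, 1, 0], ())

Answer: ([6, 6, 1, 0], ())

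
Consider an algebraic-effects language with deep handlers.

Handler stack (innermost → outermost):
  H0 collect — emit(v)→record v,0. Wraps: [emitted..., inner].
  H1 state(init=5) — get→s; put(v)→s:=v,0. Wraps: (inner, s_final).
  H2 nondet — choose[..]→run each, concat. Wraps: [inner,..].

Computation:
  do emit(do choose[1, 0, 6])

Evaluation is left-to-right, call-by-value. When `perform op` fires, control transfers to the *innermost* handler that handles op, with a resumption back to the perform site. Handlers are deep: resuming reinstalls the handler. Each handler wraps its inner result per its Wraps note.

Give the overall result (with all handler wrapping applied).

Working:
choose[1, 0, 6] @ H2
  branch[0] choose=1:
    emit(1) @ H0 ⇒ out+=1
    H0 returns [1, 0]
    H1 returns ([1, 0], 5)
    H2 returns [([1, 0], 5)]
  branch[1] choose=0:
    emit(0) @ H0 ⇒ out+=0
    H0 returns [0, 0]
    H1 returns ([0, 0], 5)
    H2 returns [([0, 0], 5)]
  branch[2] choose=6:
    emit(6) @ H0 ⇒ out+=6
    H0 returns [6, 0]
    H1 returns ([6, 0], 5)
    H2 returns [([6, 0], 5)]
= [([1, 0], 5), ([0, 0], 5), ([6, 0], 5)]

Answer: [([1, 0], 5), ([0, 0], 5), ([6, 0], 5)]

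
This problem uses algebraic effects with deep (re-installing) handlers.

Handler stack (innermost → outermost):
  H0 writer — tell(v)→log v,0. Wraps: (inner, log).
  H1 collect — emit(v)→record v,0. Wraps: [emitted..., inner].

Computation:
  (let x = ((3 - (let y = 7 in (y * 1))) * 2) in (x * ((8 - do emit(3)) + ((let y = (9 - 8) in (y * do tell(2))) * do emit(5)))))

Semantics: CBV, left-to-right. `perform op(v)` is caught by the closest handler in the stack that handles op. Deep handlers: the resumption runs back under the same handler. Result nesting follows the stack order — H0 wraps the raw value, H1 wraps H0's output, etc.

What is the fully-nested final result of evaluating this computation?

Working:
emit(3) @ H1 ⇒ out+=3
tell(2) @ H0 ⇒ log+=2
emit(5) @ H1 ⇒ out+=5
H0 returns (-64, (2))
H1 returns [3, 5, (-64, (2))]
= [3, 5, (-64, (2))]

Answer: [3, 5, (-64, (2))]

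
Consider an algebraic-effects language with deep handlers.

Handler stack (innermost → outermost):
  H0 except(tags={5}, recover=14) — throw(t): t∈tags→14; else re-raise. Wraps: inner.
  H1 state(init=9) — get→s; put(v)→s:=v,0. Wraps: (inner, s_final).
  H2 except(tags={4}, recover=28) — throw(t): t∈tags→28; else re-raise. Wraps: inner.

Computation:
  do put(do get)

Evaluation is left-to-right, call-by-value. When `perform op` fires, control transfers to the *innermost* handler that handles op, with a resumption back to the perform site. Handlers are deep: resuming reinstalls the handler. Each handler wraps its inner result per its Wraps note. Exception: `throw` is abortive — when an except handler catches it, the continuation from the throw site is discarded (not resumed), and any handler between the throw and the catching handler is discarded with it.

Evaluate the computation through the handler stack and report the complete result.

Answer: (0, 9)

Working:
get @ H1 ⇒ 9
put(9) @ H1 ⇒ s:=9
H0 returns 0
H1 returns (0, 9)
H2 returns (0, 9)
= (0, 9)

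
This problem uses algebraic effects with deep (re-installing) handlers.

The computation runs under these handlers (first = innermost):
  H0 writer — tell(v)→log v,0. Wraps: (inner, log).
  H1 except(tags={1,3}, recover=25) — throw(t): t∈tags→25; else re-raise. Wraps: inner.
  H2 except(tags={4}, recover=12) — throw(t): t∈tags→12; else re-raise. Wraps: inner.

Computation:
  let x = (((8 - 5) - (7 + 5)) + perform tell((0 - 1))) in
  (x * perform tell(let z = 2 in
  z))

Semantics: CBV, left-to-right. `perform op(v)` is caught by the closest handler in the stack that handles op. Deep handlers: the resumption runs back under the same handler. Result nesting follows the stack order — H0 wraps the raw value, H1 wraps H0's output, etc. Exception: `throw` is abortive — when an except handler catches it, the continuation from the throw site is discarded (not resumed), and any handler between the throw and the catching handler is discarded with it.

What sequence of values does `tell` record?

Step-by-step:
tell(-1) @ H0 ⇒ log+=-1
tell(2) @ H0 ⇒ log+=2
H0 returns (0, (-1, 2))
H1 returns (0, (-1, 2))
H2 returns (0, (-1, 2))
= (0, (-1, 2))

Answer: (-1, 2)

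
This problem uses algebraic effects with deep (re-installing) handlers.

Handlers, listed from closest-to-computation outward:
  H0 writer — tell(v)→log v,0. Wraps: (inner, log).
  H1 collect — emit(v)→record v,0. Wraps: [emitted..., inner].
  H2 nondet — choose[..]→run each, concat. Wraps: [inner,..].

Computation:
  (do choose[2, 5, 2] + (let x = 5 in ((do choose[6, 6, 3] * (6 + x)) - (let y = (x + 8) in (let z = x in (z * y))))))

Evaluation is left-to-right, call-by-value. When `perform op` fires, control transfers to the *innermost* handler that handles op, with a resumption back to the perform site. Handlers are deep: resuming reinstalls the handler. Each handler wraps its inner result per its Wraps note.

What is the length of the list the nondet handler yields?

Evaluation trace:
choose[2, 5, 2] @ H2
  branch[0] choose=2:
    choose[6, 6, 3] @ H2
      branch[0] choose=6:
        H0 returns (3, ())
        H1 returns [(3, ())]
        H2 returns [[(3, ())]]
      branch[1] choose=6:
        H0 returns (3, ())
        H1 returns [(3, ())]
        H2 returns [[(3, ())]]
      branch[2] choose=3:
        H0 returns (-30, ())
        H1 returns [(-30, ())]
        H2 returns [[(-30, ())]]
  branch[1] choose=5:
    choose[6, 6, 3] @ H2
      branch[0] choose=6:
        H0 returns (6, ())
        H1 returns [(6, ())]
        H2 returns [[(6, ())]]
      branch[1] choose=6:
        H0 returns (6, ())
        H1 returns [(6, ())]
        H2 returns [[(6, ())]]
      branch[2] choose=3:
        H0 returns (-27, ())
        H1 returns [(-27, ())]
        H2 returns [[(-27, ())]]
  branch[2] choose=2:
    choose[6, 6, 3] @ H2
      branch[0] choose=6:
        H0 returns (3, ())
        H1 returns [(3, ())]
        H2 returns [[(3, ())]]
      branch[1] choose=6:
        H0 returns (3, ())
        H1 returns [(3, ())]
        H2 returns [[(3, ())]]
      branch[2] choose=3:
        H0 returns (-30, ())
        H1 returns [(-30, ())]
        H2 returns [[(-30, ())]]
= [[(3, ())], [(3, ())], [(-30, ())], [(6, ())], [(6, ())], [(-27, ())], [(3, ())], [(3, ())], [(-30, ())]]

Answer: 9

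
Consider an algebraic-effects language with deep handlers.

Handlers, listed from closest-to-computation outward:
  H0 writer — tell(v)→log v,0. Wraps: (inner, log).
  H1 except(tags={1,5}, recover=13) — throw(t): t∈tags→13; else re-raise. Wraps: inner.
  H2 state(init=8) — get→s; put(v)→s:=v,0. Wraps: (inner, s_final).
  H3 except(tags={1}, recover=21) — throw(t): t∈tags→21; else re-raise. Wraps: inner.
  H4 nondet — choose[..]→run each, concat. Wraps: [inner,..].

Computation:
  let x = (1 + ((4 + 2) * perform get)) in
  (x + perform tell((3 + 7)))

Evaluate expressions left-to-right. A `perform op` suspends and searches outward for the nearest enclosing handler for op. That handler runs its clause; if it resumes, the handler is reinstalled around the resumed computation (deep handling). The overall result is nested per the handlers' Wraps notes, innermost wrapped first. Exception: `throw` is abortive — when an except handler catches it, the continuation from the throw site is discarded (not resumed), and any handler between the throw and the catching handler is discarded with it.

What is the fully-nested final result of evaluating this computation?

Step-by-step:
get @ H2 ⇒ 8
tell(10) @ H0 ⇒ log+=10
H0 returns (49, (10))
H1 returns (49, (10))
H2 returns ((49, (10)), 8)
H3 returns ((49, (10)), 8)
H4 returns [((49, (10)), 8)]
= [((49, (10)), 8)]

Answer: [((49, (10)), 8)]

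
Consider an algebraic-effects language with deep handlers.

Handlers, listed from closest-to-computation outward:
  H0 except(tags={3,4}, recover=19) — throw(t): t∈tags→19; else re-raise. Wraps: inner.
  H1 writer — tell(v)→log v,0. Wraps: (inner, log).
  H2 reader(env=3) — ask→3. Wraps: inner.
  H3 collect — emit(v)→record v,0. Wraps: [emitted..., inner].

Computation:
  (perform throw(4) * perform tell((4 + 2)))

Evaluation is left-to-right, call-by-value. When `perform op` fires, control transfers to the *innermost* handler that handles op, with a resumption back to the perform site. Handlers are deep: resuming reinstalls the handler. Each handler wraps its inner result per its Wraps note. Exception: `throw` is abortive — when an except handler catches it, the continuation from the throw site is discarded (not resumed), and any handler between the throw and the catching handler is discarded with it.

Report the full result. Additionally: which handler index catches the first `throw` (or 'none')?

Answer: [(19, ())] ; first throw caught by: H0

Working:
throw(4) @ H0 caught ⇒ 19
H1 returns (19, ())
H2 returns (19, ())
H3 returns [(19, ())]
= [(19, ())]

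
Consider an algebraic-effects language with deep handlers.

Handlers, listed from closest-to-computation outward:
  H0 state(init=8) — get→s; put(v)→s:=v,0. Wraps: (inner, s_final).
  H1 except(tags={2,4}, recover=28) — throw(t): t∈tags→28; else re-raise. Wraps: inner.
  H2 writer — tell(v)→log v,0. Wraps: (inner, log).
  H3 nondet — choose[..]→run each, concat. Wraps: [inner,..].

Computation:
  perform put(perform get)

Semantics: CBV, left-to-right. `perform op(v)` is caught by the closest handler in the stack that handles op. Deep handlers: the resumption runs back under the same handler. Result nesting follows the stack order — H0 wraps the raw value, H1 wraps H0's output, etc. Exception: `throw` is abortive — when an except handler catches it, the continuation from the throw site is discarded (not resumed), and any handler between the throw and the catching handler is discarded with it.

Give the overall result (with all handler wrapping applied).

Answer: [((0, 8), ())]

Working:
get @ H0 ⇒ 8
put(8) @ H0 ⇒ s:=8
H0 returns (0, 8)
H1 returns (0, 8)
H2 returns ((0, 8), ())
H3 returns [((0, 8), ())]
= [((0, 8), ())]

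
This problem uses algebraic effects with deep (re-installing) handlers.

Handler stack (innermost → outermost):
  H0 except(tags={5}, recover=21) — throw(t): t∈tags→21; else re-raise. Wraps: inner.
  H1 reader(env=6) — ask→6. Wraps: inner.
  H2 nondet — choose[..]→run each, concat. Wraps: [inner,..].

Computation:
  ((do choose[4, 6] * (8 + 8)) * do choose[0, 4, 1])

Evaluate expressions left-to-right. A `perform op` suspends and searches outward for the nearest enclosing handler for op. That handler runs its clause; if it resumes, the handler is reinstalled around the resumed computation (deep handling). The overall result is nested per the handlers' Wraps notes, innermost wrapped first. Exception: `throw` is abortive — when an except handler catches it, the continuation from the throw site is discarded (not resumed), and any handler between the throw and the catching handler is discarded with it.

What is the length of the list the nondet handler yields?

Answer: 6

Step-by-step:
choose[4, 6] @ H2
  branch[0] choose=4:
    choose[0, 4, 1] @ H2
      branch[0] choose=0:
        H0 returns 0
        H1 returns 0
        H2 returns [0]
      branch[1] choose=4:
        H0 returns 256
        H1 returns 256
        H2 returns [256]
      branch[2] choose=1:
        H0 returns 64
        H1 returns 64
        H2 returns [64]
  branch[1] choose=6:
    choose[0, 4, 1] @ H2
      branch[0] choose=0:
        H0 returns 0
        H1 returns 0
        H2 returns [0]
      branch[1] choose=4:
        H0 returns 384
        H1 returns 384
        H2 returns [384]
      branch[2] choose=1:
        H0 returns 96
        H1 returns 96
        H2 returns [96]
= [0, 256, 64, 0, 384, 96]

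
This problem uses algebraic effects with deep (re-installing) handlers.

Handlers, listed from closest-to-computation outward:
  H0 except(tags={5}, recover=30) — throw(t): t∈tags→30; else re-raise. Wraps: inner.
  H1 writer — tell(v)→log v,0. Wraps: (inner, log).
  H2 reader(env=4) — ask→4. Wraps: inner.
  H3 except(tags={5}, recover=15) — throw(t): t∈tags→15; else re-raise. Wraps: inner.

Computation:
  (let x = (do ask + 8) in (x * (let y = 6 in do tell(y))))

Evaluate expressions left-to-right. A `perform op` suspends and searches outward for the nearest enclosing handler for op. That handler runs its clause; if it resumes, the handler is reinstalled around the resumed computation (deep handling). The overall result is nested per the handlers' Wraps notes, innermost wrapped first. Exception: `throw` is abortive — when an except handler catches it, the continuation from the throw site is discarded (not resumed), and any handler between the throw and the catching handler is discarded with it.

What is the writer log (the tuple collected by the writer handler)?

Answer: (6)

Step-by-step:
ask @ H2 ⇒ 4
tell(6) @ H1 ⇒ log+=6
H0 returns 0
H1 returns (0, (6))
H2 returns (0, (6))
H3 returns (0, (6))
= (0, (6))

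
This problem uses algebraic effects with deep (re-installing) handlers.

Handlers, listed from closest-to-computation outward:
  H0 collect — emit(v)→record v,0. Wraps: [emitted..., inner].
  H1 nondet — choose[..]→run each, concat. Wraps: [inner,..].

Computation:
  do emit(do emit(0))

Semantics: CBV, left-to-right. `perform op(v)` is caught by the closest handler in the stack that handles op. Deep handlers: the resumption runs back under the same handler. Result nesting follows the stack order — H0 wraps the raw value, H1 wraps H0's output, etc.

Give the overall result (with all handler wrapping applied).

Step-by-step:
emit(0) @ H0 ⇒ out+=0
emit(0) @ H0 ⇒ out+=0
H0 returns [0, 0, 0]
H1 returns [[0, 0, 0]]
= [[0, 0, 0]]

Answer: [[0, 0, 0]]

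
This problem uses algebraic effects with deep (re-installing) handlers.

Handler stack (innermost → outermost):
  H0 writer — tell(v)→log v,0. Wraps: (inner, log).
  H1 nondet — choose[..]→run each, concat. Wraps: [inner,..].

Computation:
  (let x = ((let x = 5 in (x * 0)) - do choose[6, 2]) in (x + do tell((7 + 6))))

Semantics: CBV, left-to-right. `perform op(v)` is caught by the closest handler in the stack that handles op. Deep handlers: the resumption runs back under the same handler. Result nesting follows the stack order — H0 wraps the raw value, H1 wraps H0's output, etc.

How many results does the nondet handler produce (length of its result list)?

Answer: 2

Working:
choose[6, 2] @ H1
  branch[0] choose=6:
    tell(13) @ H0 ⇒ log+=13
    H0 returns (-6, (13))
    H1 returns [(-6, (13))]
  branch[1] choose=2:
    tell(13) @ H0 ⇒ log+=13
    H0 returns (-2, (13))
    H1 returns [(-2, (13))]
= [(-6, (13)), (-2, (13))]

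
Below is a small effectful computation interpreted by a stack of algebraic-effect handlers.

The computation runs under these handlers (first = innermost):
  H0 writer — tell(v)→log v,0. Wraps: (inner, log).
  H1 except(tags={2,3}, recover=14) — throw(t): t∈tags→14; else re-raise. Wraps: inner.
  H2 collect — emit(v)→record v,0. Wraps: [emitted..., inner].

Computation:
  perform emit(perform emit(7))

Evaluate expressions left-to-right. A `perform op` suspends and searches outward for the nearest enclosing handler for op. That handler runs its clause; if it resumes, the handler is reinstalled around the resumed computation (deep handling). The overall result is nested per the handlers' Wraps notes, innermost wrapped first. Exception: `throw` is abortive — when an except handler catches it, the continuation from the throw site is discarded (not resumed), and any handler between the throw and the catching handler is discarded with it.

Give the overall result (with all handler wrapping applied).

Answer: [7, 0, (0, ())]

Working:
emit(7) @ H2 ⇒ out+=7
emit(0) @ H2 ⇒ out+=0
H0 returns (0, ())
H1 returns (0, ())
H2 returns [7, 0, (0, ())]
= [7, 0, (0, ())]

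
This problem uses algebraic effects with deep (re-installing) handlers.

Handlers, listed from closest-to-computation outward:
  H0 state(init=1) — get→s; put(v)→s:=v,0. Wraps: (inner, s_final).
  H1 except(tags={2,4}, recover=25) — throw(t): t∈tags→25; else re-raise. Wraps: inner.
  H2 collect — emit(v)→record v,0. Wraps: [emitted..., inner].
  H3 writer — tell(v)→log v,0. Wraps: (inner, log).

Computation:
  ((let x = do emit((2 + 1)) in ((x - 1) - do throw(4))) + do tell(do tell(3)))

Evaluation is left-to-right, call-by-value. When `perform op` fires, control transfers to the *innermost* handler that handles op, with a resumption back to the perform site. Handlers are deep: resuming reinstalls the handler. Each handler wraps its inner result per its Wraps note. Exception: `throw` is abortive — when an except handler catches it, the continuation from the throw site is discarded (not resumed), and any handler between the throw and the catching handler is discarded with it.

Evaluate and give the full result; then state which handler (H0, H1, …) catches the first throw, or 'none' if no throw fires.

Answer: ([3, 25], ()) ; first throw caught by: H1

Working:
emit(3) @ H2 ⇒ out+=3
throw(4) @ H1 caught ⇒ 25
H2 returns [3, 25]
H3 returns ([3, 25], ())
= ([3, 25], ())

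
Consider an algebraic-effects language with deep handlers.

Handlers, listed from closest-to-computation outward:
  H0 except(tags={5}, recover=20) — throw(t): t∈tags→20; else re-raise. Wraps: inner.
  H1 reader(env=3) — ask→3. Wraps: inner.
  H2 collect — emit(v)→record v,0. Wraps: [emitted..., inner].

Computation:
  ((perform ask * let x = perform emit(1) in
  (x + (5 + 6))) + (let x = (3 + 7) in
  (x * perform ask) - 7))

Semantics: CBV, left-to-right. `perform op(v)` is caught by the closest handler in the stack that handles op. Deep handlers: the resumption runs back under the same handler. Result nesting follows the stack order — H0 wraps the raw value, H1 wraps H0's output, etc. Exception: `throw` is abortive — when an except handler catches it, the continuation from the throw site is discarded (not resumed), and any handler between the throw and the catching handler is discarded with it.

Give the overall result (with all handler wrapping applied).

Answer: [1, 56]

Evaluation trace:
ask @ H1 ⇒ 3
emit(1) @ H2 ⇒ out+=1
ask @ H1 ⇒ 3
H0 returns 56
H1 returns 56
H2 returns [1, 56]
= [1, 56]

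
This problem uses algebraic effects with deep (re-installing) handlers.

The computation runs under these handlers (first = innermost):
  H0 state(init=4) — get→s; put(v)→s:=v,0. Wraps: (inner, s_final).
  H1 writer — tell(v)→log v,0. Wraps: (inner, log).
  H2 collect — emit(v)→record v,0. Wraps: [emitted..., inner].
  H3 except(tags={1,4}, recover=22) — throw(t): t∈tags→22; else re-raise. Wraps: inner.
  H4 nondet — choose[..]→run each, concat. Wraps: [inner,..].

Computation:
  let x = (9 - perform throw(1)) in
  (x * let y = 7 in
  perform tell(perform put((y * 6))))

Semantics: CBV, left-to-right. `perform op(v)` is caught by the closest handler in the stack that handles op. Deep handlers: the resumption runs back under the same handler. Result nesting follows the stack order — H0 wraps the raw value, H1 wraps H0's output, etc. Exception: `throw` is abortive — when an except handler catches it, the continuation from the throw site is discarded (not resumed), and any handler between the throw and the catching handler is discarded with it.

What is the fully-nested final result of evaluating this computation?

Step-by-step:
throw(1) @ H3 caught ⇒ 22
H4 returns [22]
= [22]

Answer: [22]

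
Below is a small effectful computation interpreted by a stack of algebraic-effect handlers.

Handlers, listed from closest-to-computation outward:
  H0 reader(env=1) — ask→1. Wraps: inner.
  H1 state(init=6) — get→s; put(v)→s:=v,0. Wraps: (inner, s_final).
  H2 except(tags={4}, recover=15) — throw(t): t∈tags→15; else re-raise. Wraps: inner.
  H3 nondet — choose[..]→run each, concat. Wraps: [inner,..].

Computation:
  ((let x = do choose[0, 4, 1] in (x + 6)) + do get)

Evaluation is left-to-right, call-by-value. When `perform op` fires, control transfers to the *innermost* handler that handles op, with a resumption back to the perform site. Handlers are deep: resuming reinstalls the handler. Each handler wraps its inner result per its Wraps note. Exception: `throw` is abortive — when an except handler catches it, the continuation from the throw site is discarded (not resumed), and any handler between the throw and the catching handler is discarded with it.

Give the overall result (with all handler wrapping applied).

Step-by-step:
choose[0, 4, 1] @ H3
  branch[0] choose=0:
    get @ H1 ⇒ 6
    H0 returns 12
    H1 returns (12, 6)
    H2 returns (12, 6)
    H3 returns [(12, 6)]
  branch[1] choose=4:
    get @ H1 ⇒ 6
    H0 returns 16
    H1 returns (16, 6)
    H2 returns (16, 6)
    H3 returns [(16, 6)]
  branch[2] choose=1:
    get @ H1 ⇒ 6
    H0 returns 13
    H1 returns (13, 6)
    H2 returns (13, 6)
    H3 returns [(13, 6)]
= [(12, 6), (16, 6), (13, 6)]

Answer: [(12, 6), (16, 6), (13, 6)]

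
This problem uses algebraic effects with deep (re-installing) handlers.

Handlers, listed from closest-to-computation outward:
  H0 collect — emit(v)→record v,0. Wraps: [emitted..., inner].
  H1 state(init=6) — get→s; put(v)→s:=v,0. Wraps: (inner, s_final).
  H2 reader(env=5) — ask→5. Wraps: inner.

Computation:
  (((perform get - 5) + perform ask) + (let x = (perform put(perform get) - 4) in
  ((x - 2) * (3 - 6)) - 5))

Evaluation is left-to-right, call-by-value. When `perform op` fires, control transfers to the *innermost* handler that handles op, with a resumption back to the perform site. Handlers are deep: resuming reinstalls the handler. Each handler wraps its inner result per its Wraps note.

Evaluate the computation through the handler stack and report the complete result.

Answer: ([19], 6)

Evaluation trace:
get @ H1 ⇒ 6
ask @ H2 ⇒ 5
get @ H1 ⇒ 6
put(6) @ H1 ⇒ s:=6
H0 returns [19]
H1 returns ([19], 6)
H2 returns ([19], 6)
= ([19], 6)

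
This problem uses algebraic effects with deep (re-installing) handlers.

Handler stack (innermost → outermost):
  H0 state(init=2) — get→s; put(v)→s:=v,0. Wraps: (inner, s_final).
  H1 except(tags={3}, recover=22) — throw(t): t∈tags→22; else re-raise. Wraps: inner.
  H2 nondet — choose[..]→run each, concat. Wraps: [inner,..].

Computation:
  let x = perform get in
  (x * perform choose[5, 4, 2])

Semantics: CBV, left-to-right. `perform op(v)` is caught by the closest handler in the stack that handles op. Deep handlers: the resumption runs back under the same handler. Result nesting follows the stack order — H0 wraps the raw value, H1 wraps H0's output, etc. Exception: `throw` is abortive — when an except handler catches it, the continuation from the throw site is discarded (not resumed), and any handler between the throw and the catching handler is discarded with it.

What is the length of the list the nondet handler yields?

Answer: 3

Working:
get @ H0 ⇒ 2
choose[5, 4, 2] @ H2
  branch[0] choose=5:
    H0 returns (10, 2)
    H1 returns (10, 2)
    H2 returns [(10, 2)]
  branch[1] choose=4:
    H0 returns (8, 2)
    H1 returns (8, 2)
    H2 returns [(8, 2)]
  branch[2] choose=2:
    H0 returns (4, 2)
    H1 returns (4, 2)
    H2 returns [(4, 2)]
= [(10, 2), (8, 2), (4, 2)]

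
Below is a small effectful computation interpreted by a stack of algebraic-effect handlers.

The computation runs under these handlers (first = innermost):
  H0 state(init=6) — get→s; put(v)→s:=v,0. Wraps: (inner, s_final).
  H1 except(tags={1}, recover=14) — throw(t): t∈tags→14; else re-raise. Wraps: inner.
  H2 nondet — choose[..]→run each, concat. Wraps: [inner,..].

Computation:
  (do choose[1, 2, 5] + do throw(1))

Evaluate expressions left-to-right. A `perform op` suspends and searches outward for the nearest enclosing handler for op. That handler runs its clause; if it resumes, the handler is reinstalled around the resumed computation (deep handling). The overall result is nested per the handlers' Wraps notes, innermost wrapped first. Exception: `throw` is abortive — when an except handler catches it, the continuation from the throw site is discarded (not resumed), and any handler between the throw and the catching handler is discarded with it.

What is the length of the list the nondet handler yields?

Answer: 3

Step-by-step:
choose[1, 2, 5] @ H2
  branch[0] choose=1:
    throw(1) @ H1 caught ⇒ 14
    H2 returns [14]
  branch[1] choose=2:
    throw(1) @ H1 caught ⇒ 14
    H2 returns [14]
  branch[2] choose=5:
    throw(1) @ H1 caught ⇒ 14
    H2 returns [14]
= [14, 14, 14]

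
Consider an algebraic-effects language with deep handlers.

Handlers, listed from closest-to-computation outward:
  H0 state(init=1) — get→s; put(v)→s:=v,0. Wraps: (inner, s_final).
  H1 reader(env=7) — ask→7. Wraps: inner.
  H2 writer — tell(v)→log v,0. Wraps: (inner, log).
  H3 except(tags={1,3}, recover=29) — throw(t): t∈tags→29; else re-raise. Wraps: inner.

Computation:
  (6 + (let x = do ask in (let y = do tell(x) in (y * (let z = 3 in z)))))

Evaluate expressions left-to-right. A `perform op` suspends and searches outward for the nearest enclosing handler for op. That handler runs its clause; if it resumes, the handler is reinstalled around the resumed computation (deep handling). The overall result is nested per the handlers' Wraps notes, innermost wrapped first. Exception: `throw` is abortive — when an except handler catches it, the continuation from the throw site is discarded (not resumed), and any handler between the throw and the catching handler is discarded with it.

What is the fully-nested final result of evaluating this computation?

Answer: ((6, 1), (7))

Evaluation trace:
ask @ H1 ⇒ 7
tell(7) @ H2 ⇒ log+=7
H0 returns (6, 1)
H1 returns (6, 1)
H2 returns ((6, 1), (7))
H3 returns ((6, 1), (7))
= ((6, 1), (7))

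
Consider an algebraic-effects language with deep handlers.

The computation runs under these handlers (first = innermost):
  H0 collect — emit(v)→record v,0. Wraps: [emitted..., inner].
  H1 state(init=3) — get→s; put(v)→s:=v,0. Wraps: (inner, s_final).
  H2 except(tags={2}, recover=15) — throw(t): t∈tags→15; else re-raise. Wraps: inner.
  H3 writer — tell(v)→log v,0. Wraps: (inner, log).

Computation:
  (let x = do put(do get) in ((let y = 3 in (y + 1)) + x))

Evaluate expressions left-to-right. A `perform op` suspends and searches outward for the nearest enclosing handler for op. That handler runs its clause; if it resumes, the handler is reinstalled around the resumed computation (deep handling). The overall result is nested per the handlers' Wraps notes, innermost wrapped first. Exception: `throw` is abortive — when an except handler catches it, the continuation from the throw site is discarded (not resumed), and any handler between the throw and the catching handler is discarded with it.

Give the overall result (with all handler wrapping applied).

Answer: (([4], 3), ())

Evaluation trace:
get @ H1 ⇒ 3
put(3) @ H1 ⇒ s:=3
H0 returns [4]
H1 returns ([4], 3)
H2 returns ([4], 3)
H3 returns (([4], 3), ())
= (([4], 3), ())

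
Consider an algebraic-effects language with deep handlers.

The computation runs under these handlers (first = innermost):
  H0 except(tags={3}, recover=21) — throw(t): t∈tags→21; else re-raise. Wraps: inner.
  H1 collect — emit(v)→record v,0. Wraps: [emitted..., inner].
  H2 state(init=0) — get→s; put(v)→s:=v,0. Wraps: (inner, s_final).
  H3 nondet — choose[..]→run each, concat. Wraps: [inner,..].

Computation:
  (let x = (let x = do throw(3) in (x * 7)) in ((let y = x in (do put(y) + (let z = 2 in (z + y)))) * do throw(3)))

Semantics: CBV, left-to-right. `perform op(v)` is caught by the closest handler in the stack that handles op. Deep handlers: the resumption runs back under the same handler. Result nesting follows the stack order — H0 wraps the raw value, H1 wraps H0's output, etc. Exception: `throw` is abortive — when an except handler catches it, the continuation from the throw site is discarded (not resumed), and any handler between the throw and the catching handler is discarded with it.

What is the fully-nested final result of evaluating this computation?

Step-by-step:
throw(3) @ H0 caught ⇒ 21
H1 returns [21]
H2 returns ([21], 0)
H3 returns [([21], 0)]
= [([21], 0)]

Answer: [([21], 0)]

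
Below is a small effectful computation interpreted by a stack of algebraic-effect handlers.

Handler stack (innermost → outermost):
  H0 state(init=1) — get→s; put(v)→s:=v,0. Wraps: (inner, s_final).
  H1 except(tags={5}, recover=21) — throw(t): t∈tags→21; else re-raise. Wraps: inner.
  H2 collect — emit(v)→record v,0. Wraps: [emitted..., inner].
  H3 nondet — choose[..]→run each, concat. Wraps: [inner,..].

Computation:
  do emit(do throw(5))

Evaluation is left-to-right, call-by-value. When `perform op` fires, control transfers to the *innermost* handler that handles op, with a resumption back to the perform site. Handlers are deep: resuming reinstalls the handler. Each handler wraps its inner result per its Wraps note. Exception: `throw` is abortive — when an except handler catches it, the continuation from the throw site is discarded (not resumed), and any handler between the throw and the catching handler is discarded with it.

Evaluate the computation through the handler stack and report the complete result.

Working:
throw(5) @ H1 caught ⇒ 21
H2 returns [21]
H3 returns [[21]]
= [[21]]

Answer: [[21]]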